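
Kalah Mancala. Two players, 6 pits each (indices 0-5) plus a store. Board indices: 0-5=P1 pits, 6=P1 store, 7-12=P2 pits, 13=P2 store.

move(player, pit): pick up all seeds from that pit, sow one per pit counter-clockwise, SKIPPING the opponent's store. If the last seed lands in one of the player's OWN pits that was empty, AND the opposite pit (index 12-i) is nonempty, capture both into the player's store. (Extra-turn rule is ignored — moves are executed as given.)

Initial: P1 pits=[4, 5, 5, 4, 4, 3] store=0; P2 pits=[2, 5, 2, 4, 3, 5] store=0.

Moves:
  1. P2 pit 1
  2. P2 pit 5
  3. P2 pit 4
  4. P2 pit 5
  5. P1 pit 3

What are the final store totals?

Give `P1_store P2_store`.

Answer: 1 4

Derivation:
Move 1: P2 pit1 -> P1=[4,5,5,4,4,3](0) P2=[2,0,3,5,4,6](1)
Move 2: P2 pit5 -> P1=[5,6,6,5,5,3](0) P2=[2,0,3,5,4,0](2)
Move 3: P2 pit4 -> P1=[6,7,6,5,5,3](0) P2=[2,0,3,5,0,1](3)
Move 4: P2 pit5 -> P1=[6,7,6,5,5,3](0) P2=[2,0,3,5,0,0](4)
Move 5: P1 pit3 -> P1=[6,7,6,0,6,4](1) P2=[3,1,3,5,0,0](4)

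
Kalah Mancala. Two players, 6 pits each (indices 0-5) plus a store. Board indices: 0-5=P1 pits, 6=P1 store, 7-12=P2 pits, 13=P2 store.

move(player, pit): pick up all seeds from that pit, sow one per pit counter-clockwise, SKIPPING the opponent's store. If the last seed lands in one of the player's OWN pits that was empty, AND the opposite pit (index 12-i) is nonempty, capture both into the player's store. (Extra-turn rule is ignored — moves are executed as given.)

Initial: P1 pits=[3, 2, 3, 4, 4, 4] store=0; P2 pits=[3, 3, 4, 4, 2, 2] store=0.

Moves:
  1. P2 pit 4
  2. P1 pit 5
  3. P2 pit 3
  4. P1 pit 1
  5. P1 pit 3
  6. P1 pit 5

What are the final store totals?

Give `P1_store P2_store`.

Move 1: P2 pit4 -> P1=[3,2,3,4,4,4](0) P2=[3,3,4,4,0,3](1)
Move 2: P1 pit5 -> P1=[3,2,3,4,4,0](1) P2=[4,4,5,4,0,3](1)
Move 3: P2 pit3 -> P1=[4,2,3,4,4,0](1) P2=[4,4,5,0,1,4](2)
Move 4: P1 pit1 -> P1=[4,0,4,5,4,0](1) P2=[4,4,5,0,1,4](2)
Move 5: P1 pit3 -> P1=[4,0,4,0,5,1](2) P2=[5,5,5,0,1,4](2)
Move 6: P1 pit5 -> P1=[4,0,4,0,5,0](3) P2=[5,5,5,0,1,4](2)

Answer: 3 2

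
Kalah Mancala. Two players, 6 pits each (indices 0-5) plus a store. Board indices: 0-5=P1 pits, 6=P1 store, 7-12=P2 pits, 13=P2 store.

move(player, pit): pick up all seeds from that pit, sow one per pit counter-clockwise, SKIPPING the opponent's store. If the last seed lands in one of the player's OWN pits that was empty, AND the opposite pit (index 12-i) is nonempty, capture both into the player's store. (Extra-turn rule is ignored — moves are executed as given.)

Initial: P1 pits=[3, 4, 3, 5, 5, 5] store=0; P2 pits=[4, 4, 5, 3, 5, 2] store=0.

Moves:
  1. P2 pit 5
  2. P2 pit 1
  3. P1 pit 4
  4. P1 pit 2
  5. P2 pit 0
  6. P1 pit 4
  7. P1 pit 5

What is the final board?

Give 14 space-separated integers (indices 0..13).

Answer: 0 4 0 6 0 0 5 1 3 9 6 8 0 6

Derivation:
Move 1: P2 pit5 -> P1=[4,4,3,5,5,5](0) P2=[4,4,5,3,5,0](1)
Move 2: P2 pit1 -> P1=[0,4,3,5,5,5](0) P2=[4,0,6,4,6,0](6)
Move 3: P1 pit4 -> P1=[0,4,3,5,0,6](1) P2=[5,1,7,4,6,0](6)
Move 4: P1 pit2 -> P1=[0,4,0,6,1,7](1) P2=[5,1,7,4,6,0](6)
Move 5: P2 pit0 -> P1=[0,4,0,6,1,7](1) P2=[0,2,8,5,7,1](6)
Move 6: P1 pit4 -> P1=[0,4,0,6,0,8](1) P2=[0,2,8,5,7,1](6)
Move 7: P1 pit5 -> P1=[0,4,0,6,0,0](5) P2=[1,3,9,6,8,0](6)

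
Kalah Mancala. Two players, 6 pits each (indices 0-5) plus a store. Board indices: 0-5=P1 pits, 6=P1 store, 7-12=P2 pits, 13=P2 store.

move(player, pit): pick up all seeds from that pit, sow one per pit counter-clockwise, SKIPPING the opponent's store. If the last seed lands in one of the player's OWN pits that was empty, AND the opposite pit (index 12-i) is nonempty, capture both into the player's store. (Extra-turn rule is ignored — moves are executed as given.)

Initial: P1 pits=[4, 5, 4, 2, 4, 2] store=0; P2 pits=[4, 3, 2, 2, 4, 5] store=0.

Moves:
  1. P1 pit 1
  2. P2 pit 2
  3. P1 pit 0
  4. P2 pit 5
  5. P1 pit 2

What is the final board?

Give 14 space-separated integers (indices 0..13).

Answer: 1 2 0 6 7 4 2 5 4 1 3 5 0 1

Derivation:
Move 1: P1 pit1 -> P1=[4,0,5,3,5,3](1) P2=[4,3,2,2,4,5](0)
Move 2: P2 pit2 -> P1=[4,0,5,3,5,3](1) P2=[4,3,0,3,5,5](0)
Move 3: P1 pit0 -> P1=[0,1,6,4,6,3](1) P2=[4,3,0,3,5,5](0)
Move 4: P2 pit5 -> P1=[1,2,7,5,6,3](1) P2=[4,3,0,3,5,0](1)
Move 5: P1 pit2 -> P1=[1,2,0,6,7,4](2) P2=[5,4,1,3,5,0](1)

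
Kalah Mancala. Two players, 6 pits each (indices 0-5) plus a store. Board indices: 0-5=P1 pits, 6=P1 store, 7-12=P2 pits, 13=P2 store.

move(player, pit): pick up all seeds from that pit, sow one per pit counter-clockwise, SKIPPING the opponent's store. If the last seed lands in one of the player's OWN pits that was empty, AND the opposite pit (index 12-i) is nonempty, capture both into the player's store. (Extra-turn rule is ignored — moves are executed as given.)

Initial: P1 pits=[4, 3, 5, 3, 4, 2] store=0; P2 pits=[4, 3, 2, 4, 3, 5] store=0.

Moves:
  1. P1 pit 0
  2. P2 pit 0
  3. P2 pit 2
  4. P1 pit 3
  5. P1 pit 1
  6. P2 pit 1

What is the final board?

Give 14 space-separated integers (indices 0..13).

Answer: 0 0 7 1 7 4 1 1 0 1 7 6 7 0

Derivation:
Move 1: P1 pit0 -> P1=[0,4,6,4,5,2](0) P2=[4,3,2,4,3,5](0)
Move 2: P2 pit0 -> P1=[0,4,6,4,5,2](0) P2=[0,4,3,5,4,5](0)
Move 3: P2 pit2 -> P1=[0,4,6,4,5,2](0) P2=[0,4,0,6,5,6](0)
Move 4: P1 pit3 -> P1=[0,4,6,0,6,3](1) P2=[1,4,0,6,5,6](0)
Move 5: P1 pit1 -> P1=[0,0,7,1,7,4](1) P2=[1,4,0,6,5,6](0)
Move 6: P2 pit1 -> P1=[0,0,7,1,7,4](1) P2=[1,0,1,7,6,7](0)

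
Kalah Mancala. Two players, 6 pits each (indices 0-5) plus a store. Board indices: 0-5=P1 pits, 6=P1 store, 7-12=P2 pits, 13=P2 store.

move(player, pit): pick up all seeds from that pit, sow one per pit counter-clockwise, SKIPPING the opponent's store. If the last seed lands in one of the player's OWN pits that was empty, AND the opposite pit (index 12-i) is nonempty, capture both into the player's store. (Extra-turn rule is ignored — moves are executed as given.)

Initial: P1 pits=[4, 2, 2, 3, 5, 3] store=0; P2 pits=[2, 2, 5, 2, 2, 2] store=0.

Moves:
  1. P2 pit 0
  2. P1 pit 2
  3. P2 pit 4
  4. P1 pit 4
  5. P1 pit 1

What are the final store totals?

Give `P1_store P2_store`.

Answer: 1 1

Derivation:
Move 1: P2 pit0 -> P1=[4,2,2,3,5,3](0) P2=[0,3,6,2,2,2](0)
Move 2: P1 pit2 -> P1=[4,2,0,4,6,3](0) P2=[0,3,6,2,2,2](0)
Move 3: P2 pit4 -> P1=[4,2,0,4,6,3](0) P2=[0,3,6,2,0,3](1)
Move 4: P1 pit4 -> P1=[4,2,0,4,0,4](1) P2=[1,4,7,3,0,3](1)
Move 5: P1 pit1 -> P1=[4,0,1,5,0,4](1) P2=[1,4,7,3,0,3](1)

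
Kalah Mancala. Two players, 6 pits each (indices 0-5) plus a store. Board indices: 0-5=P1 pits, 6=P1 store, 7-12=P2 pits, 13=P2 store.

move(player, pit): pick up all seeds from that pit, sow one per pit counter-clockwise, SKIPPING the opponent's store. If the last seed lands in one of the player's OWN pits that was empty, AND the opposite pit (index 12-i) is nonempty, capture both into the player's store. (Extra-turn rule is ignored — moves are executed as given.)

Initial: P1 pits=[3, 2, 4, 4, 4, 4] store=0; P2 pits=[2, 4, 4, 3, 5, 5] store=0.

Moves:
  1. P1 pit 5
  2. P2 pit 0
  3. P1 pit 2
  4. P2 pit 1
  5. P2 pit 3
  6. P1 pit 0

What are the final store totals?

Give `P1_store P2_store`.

Move 1: P1 pit5 -> P1=[3,2,4,4,4,0](1) P2=[3,5,5,3,5,5](0)
Move 2: P2 pit0 -> P1=[3,2,4,4,4,0](1) P2=[0,6,6,4,5,5](0)
Move 3: P1 pit2 -> P1=[3,2,0,5,5,1](2) P2=[0,6,6,4,5,5](0)
Move 4: P2 pit1 -> P1=[4,2,0,5,5,1](2) P2=[0,0,7,5,6,6](1)
Move 5: P2 pit3 -> P1=[5,3,0,5,5,1](2) P2=[0,0,7,0,7,7](2)
Move 6: P1 pit0 -> P1=[0,4,1,6,6,2](2) P2=[0,0,7,0,7,7](2)

Answer: 2 2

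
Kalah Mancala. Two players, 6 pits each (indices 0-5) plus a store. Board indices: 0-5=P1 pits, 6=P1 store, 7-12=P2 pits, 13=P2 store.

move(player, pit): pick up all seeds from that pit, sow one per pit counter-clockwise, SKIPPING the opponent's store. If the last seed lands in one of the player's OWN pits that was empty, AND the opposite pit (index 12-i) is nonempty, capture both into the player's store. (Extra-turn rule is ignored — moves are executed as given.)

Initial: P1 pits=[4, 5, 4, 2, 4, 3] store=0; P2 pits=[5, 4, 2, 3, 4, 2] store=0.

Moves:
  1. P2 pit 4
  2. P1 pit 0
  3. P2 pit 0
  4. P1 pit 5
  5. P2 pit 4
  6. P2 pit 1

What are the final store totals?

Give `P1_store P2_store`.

Answer: 1 2

Derivation:
Move 1: P2 pit4 -> P1=[5,6,4,2,4,3](0) P2=[5,4,2,3,0,3](1)
Move 2: P1 pit0 -> P1=[0,7,5,3,5,4](0) P2=[5,4,2,3,0,3](1)
Move 3: P2 pit0 -> P1=[0,7,5,3,5,4](0) P2=[0,5,3,4,1,4](1)
Move 4: P1 pit5 -> P1=[0,7,5,3,5,0](1) P2=[1,6,4,4,1,4](1)
Move 5: P2 pit4 -> P1=[0,7,5,3,5,0](1) P2=[1,6,4,4,0,5](1)
Move 6: P2 pit1 -> P1=[1,7,5,3,5,0](1) P2=[1,0,5,5,1,6](2)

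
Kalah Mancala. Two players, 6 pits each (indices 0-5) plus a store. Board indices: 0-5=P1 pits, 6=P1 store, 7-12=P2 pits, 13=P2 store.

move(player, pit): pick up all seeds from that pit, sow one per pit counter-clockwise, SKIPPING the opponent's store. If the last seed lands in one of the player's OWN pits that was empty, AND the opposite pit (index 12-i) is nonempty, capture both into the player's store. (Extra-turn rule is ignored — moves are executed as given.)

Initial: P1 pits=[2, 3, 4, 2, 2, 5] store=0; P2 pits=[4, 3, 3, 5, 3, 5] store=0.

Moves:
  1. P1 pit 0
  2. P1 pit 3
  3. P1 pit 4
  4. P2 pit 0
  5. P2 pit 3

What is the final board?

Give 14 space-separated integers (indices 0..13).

Answer: 1 5 6 0 0 7 1 0 4 4 0 5 7 1

Derivation:
Move 1: P1 pit0 -> P1=[0,4,5,2,2,5](0) P2=[4,3,3,5,3,5](0)
Move 2: P1 pit3 -> P1=[0,4,5,0,3,6](0) P2=[4,3,3,5,3,5](0)
Move 3: P1 pit4 -> P1=[0,4,5,0,0,7](1) P2=[5,3,3,5,3,5](0)
Move 4: P2 pit0 -> P1=[0,4,5,0,0,7](1) P2=[0,4,4,6,4,6](0)
Move 5: P2 pit3 -> P1=[1,5,6,0,0,7](1) P2=[0,4,4,0,5,7](1)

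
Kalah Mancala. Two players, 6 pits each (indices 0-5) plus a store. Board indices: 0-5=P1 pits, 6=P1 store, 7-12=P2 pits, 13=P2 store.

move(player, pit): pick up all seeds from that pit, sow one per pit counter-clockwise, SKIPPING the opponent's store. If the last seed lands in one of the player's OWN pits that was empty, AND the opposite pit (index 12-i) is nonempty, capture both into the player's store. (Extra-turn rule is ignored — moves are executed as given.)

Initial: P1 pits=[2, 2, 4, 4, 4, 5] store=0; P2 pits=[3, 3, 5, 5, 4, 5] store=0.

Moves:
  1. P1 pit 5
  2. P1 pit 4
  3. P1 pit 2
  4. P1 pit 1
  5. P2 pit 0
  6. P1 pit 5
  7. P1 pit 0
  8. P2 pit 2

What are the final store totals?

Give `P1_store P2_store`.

Move 1: P1 pit5 -> P1=[2,2,4,4,4,0](1) P2=[4,4,6,6,4,5](0)
Move 2: P1 pit4 -> P1=[2,2,4,4,0,1](2) P2=[5,5,6,6,4,5](0)
Move 3: P1 pit2 -> P1=[2,2,0,5,1,2](3) P2=[5,5,6,6,4,5](0)
Move 4: P1 pit1 -> P1=[2,0,1,6,1,2](3) P2=[5,5,6,6,4,5](0)
Move 5: P2 pit0 -> P1=[2,0,1,6,1,2](3) P2=[0,6,7,7,5,6](0)
Move 6: P1 pit5 -> P1=[2,0,1,6,1,0](4) P2=[1,6,7,7,5,6](0)
Move 7: P1 pit0 -> P1=[0,1,2,6,1,0](4) P2=[1,6,7,7,5,6](0)
Move 8: P2 pit2 -> P1=[1,2,3,6,1,0](4) P2=[1,6,0,8,6,7](1)

Answer: 4 1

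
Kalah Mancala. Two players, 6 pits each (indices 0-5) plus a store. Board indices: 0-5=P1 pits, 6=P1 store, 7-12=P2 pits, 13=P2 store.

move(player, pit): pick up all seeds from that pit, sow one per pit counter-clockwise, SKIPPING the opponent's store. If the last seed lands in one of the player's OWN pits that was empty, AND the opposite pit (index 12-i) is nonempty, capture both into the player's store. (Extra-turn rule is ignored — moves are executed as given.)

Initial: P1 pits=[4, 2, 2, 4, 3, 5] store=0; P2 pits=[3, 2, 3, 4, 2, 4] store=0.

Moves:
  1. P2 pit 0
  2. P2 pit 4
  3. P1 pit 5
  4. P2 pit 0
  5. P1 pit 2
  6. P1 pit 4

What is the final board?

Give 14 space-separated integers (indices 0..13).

Answer: 4 2 0 5 0 1 2 1 6 5 6 0 5 1

Derivation:
Move 1: P2 pit0 -> P1=[4,2,2,4,3,5](0) P2=[0,3,4,5,2,4](0)
Move 2: P2 pit4 -> P1=[4,2,2,4,3,5](0) P2=[0,3,4,5,0,5](1)
Move 3: P1 pit5 -> P1=[4,2,2,4,3,0](1) P2=[1,4,5,6,0,5](1)
Move 4: P2 pit0 -> P1=[4,2,2,4,3,0](1) P2=[0,5,5,6,0,5](1)
Move 5: P1 pit2 -> P1=[4,2,0,5,4,0](1) P2=[0,5,5,6,0,5](1)
Move 6: P1 pit4 -> P1=[4,2,0,5,0,1](2) P2=[1,6,5,6,0,5](1)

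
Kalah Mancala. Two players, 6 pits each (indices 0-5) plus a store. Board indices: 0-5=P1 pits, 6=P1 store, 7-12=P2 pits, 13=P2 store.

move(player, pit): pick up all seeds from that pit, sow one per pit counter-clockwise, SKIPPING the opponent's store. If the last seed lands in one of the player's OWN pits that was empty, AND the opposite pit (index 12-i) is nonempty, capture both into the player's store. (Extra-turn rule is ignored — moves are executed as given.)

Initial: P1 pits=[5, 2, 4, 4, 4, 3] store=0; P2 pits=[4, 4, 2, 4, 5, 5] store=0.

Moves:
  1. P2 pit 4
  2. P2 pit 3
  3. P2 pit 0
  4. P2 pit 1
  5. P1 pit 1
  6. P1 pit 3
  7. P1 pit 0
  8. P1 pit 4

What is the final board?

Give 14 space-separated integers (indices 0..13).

Answer: 0 1 7 1 0 6 3 3 2 5 3 4 8 3

Derivation:
Move 1: P2 pit4 -> P1=[6,3,5,4,4,3](0) P2=[4,4,2,4,0,6](1)
Move 2: P2 pit3 -> P1=[7,3,5,4,4,3](0) P2=[4,4,2,0,1,7](2)
Move 3: P2 pit0 -> P1=[7,3,5,4,4,3](0) P2=[0,5,3,1,2,7](2)
Move 4: P2 pit1 -> P1=[7,3,5,4,4,3](0) P2=[0,0,4,2,3,8](3)
Move 5: P1 pit1 -> P1=[7,0,6,5,5,3](0) P2=[0,0,4,2,3,8](3)
Move 6: P1 pit3 -> P1=[7,0,6,0,6,4](1) P2=[1,1,4,2,3,8](3)
Move 7: P1 pit0 -> P1=[0,1,7,1,7,5](2) P2=[2,1,4,2,3,8](3)
Move 8: P1 pit4 -> P1=[0,1,7,1,0,6](3) P2=[3,2,5,3,4,8](3)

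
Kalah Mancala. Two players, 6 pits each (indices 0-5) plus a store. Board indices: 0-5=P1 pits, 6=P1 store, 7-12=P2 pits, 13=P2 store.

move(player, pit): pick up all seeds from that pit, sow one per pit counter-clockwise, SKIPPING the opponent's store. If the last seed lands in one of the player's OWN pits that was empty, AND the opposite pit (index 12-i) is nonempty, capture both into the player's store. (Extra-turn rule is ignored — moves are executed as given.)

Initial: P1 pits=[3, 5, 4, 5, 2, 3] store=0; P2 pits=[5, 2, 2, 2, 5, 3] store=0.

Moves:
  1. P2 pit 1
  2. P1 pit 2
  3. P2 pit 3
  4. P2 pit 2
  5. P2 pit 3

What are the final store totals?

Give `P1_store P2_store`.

Answer: 1 1

Derivation:
Move 1: P2 pit1 -> P1=[3,5,4,5,2,3](0) P2=[5,0,3,3,5,3](0)
Move 2: P1 pit2 -> P1=[3,5,0,6,3,4](1) P2=[5,0,3,3,5,3](0)
Move 3: P2 pit3 -> P1=[3,5,0,6,3,4](1) P2=[5,0,3,0,6,4](1)
Move 4: P2 pit2 -> P1=[3,5,0,6,3,4](1) P2=[5,0,0,1,7,5](1)
Move 5: P2 pit3 -> P1=[3,5,0,6,3,4](1) P2=[5,0,0,0,8,5](1)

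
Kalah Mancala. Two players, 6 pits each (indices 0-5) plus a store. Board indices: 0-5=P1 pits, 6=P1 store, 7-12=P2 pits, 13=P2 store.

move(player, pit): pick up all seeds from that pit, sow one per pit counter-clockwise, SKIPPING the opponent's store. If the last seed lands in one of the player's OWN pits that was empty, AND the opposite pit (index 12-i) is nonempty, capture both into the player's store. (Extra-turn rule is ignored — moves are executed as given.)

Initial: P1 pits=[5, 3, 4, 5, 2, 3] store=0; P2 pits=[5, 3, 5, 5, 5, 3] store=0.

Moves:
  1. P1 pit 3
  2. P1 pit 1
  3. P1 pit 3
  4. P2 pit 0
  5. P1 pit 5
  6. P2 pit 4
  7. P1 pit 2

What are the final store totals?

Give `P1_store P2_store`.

Move 1: P1 pit3 -> P1=[5,3,4,0,3,4](1) P2=[6,4,5,5,5,3](0)
Move 2: P1 pit1 -> P1=[5,0,5,1,4,4](1) P2=[6,4,5,5,5,3](0)
Move 3: P1 pit3 -> P1=[5,0,5,0,5,4](1) P2=[6,4,5,5,5,3](0)
Move 4: P2 pit0 -> P1=[5,0,5,0,5,4](1) P2=[0,5,6,6,6,4](1)
Move 5: P1 pit5 -> P1=[5,0,5,0,5,0](2) P2=[1,6,7,6,6,4](1)
Move 6: P2 pit4 -> P1=[6,1,6,1,5,0](2) P2=[1,6,7,6,0,5](2)
Move 7: P1 pit2 -> P1=[6,1,0,2,6,1](3) P2=[2,7,7,6,0,5](2)

Answer: 3 2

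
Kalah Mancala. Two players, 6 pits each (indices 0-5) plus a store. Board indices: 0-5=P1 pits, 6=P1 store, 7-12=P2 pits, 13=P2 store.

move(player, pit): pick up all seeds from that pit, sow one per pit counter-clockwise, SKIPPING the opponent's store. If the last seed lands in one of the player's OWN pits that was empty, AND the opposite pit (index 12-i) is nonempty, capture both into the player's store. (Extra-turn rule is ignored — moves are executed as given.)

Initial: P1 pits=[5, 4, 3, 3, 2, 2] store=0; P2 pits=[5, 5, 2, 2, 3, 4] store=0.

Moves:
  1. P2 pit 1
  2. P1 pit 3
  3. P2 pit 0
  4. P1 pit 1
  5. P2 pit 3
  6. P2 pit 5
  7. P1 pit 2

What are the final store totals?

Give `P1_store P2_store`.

Move 1: P2 pit1 -> P1=[5,4,3,3,2,2](0) P2=[5,0,3,3,4,5](1)
Move 2: P1 pit3 -> P1=[5,4,3,0,3,3](1) P2=[5,0,3,3,4,5](1)
Move 3: P2 pit0 -> P1=[5,4,3,0,3,3](1) P2=[0,1,4,4,5,6](1)
Move 4: P1 pit1 -> P1=[5,0,4,1,4,4](1) P2=[0,1,4,4,5,6](1)
Move 5: P2 pit3 -> P1=[6,0,4,1,4,4](1) P2=[0,1,4,0,6,7](2)
Move 6: P2 pit5 -> P1=[7,1,5,2,5,5](1) P2=[0,1,4,0,6,0](3)
Move 7: P1 pit2 -> P1=[7,1,0,3,6,6](2) P2=[1,1,4,0,6,0](3)

Answer: 2 3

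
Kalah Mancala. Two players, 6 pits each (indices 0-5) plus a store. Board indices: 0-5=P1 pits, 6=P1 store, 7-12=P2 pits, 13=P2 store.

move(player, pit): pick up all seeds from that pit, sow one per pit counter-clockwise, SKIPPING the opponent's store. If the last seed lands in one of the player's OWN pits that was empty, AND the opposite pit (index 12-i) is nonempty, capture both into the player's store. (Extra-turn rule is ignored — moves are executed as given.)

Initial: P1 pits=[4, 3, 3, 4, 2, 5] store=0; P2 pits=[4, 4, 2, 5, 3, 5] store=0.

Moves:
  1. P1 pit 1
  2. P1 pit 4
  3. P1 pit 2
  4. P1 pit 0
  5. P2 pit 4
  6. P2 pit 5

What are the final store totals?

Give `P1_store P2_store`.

Move 1: P1 pit1 -> P1=[4,0,4,5,3,5](0) P2=[4,4,2,5,3,5](0)
Move 2: P1 pit4 -> P1=[4,0,4,5,0,6](1) P2=[5,4,2,5,3,5](0)
Move 3: P1 pit2 -> P1=[4,0,0,6,1,7](2) P2=[5,4,2,5,3,5](0)
Move 4: P1 pit0 -> P1=[0,1,1,7,2,7](2) P2=[5,4,2,5,3,5](0)
Move 5: P2 pit4 -> P1=[1,1,1,7,2,7](2) P2=[5,4,2,5,0,6](1)
Move 6: P2 pit5 -> P1=[2,2,2,8,3,7](2) P2=[5,4,2,5,0,0](2)

Answer: 2 2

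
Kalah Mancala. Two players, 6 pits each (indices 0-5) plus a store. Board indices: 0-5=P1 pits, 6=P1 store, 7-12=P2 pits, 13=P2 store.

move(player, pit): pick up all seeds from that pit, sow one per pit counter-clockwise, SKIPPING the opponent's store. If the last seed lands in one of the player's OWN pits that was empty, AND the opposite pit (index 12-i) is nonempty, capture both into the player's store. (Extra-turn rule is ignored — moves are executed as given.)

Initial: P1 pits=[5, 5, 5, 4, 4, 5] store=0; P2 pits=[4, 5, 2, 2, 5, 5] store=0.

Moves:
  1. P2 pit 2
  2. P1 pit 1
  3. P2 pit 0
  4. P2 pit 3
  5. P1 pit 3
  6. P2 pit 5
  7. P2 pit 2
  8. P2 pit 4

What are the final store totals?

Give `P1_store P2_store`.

Move 1: P2 pit2 -> P1=[5,5,5,4,4,5](0) P2=[4,5,0,3,6,5](0)
Move 2: P1 pit1 -> P1=[5,0,6,5,5,6](1) P2=[4,5,0,3,6,5](0)
Move 3: P2 pit0 -> P1=[5,0,6,5,5,6](1) P2=[0,6,1,4,7,5](0)
Move 4: P2 pit3 -> P1=[6,0,6,5,5,6](1) P2=[0,6,1,0,8,6](1)
Move 5: P1 pit3 -> P1=[6,0,6,0,6,7](2) P2=[1,7,1,0,8,6](1)
Move 6: P2 pit5 -> P1=[7,1,7,1,7,7](2) P2=[1,7,1,0,8,0](2)
Move 7: P2 pit2 -> P1=[7,1,0,1,7,7](2) P2=[1,7,0,0,8,0](10)
Move 8: P2 pit4 -> P1=[8,2,1,2,8,8](2) P2=[1,7,0,0,0,1](11)

Answer: 2 11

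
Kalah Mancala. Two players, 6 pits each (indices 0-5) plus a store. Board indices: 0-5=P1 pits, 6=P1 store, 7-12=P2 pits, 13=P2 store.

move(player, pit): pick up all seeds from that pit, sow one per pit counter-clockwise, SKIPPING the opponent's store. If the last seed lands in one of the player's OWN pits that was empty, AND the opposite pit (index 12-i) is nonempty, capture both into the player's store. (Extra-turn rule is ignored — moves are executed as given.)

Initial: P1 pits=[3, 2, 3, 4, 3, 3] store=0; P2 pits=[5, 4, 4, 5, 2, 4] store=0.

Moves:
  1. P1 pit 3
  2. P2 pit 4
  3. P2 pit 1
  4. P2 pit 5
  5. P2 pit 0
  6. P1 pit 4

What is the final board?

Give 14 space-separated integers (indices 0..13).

Answer: 4 3 4 1 0 5 2 1 2 7 7 2 1 3

Derivation:
Move 1: P1 pit3 -> P1=[3,2,3,0,4,4](1) P2=[6,4,4,5,2,4](0)
Move 2: P2 pit4 -> P1=[3,2,3,0,4,4](1) P2=[6,4,4,5,0,5](1)
Move 3: P2 pit1 -> P1=[3,2,3,0,4,4](1) P2=[6,0,5,6,1,6](1)
Move 4: P2 pit5 -> P1=[4,3,4,1,5,4](1) P2=[6,0,5,6,1,0](2)
Move 5: P2 pit0 -> P1=[4,3,4,1,5,4](1) P2=[0,1,6,7,2,1](3)
Move 6: P1 pit4 -> P1=[4,3,4,1,0,5](2) P2=[1,2,7,7,2,1](3)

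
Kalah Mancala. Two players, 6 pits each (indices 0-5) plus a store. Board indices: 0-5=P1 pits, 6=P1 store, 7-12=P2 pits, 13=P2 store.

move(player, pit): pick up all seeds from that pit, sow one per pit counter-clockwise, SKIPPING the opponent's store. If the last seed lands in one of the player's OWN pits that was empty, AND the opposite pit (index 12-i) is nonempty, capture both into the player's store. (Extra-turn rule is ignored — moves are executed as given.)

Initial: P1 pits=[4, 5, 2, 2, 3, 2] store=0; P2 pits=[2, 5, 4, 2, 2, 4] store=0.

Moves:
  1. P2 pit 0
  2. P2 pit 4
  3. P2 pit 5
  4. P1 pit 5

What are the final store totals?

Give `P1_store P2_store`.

Move 1: P2 pit0 -> P1=[4,5,2,2,3,2](0) P2=[0,6,5,2,2,4](0)
Move 2: P2 pit4 -> P1=[4,5,2,2,3,2](0) P2=[0,6,5,2,0,5](1)
Move 3: P2 pit5 -> P1=[5,6,3,3,3,2](0) P2=[0,6,5,2,0,0](2)
Move 4: P1 pit5 -> P1=[5,6,3,3,3,0](1) P2=[1,6,5,2,0,0](2)

Answer: 1 2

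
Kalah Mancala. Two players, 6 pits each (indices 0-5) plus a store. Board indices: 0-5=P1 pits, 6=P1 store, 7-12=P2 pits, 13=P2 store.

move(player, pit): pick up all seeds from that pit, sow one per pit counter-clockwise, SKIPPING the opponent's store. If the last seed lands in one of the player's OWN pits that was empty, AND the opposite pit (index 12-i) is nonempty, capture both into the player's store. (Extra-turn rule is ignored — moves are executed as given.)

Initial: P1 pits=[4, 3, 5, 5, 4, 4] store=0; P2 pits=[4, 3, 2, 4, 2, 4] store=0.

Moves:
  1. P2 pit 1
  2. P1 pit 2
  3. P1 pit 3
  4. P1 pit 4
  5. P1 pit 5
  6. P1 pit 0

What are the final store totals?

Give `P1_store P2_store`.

Answer: 8 0

Derivation:
Move 1: P2 pit1 -> P1=[4,3,5,5,4,4](0) P2=[4,0,3,5,3,4](0)
Move 2: P1 pit2 -> P1=[4,3,0,6,5,5](1) P2=[5,0,3,5,3,4](0)
Move 3: P1 pit3 -> P1=[4,3,0,0,6,6](2) P2=[6,1,4,5,3,4](0)
Move 4: P1 pit4 -> P1=[4,3,0,0,0,7](3) P2=[7,2,5,6,3,4](0)
Move 5: P1 pit5 -> P1=[4,3,0,0,0,0](4) P2=[8,3,6,7,4,5](0)
Move 6: P1 pit0 -> P1=[0,4,1,1,0,0](8) P2=[8,0,6,7,4,5](0)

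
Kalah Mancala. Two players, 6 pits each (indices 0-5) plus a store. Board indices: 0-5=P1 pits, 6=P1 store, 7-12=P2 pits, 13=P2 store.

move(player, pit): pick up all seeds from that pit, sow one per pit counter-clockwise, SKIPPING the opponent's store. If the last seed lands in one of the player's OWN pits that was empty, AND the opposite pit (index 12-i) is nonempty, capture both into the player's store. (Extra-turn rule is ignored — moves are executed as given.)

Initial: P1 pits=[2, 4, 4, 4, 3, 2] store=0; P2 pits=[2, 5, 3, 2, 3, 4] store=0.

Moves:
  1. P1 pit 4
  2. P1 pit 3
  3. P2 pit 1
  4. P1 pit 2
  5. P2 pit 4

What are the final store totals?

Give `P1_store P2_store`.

Answer: 3 2

Derivation:
Move 1: P1 pit4 -> P1=[2,4,4,4,0,3](1) P2=[3,5,3,2,3,4](0)
Move 2: P1 pit3 -> P1=[2,4,4,0,1,4](2) P2=[4,5,3,2,3,4](0)
Move 3: P2 pit1 -> P1=[2,4,4,0,1,4](2) P2=[4,0,4,3,4,5](1)
Move 4: P1 pit2 -> P1=[2,4,0,1,2,5](3) P2=[4,0,4,3,4,5](1)
Move 5: P2 pit4 -> P1=[3,5,0,1,2,5](3) P2=[4,0,4,3,0,6](2)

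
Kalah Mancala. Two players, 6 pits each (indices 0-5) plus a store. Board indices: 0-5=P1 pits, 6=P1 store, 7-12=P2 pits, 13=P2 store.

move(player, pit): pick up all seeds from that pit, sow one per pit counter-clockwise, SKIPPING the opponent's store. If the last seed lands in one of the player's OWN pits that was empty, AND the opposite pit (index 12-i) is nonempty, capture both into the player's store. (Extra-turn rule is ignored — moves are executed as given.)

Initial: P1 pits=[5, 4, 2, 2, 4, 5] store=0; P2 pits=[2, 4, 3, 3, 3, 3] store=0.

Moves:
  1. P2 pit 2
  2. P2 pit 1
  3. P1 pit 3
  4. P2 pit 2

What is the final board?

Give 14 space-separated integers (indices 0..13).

Answer: 5 4 2 0 5 6 0 2 0 0 6 5 5 0

Derivation:
Move 1: P2 pit2 -> P1=[5,4,2,2,4,5](0) P2=[2,4,0,4,4,4](0)
Move 2: P2 pit1 -> P1=[5,4,2,2,4,5](0) P2=[2,0,1,5,5,5](0)
Move 3: P1 pit3 -> P1=[5,4,2,0,5,6](0) P2=[2,0,1,5,5,5](0)
Move 4: P2 pit2 -> P1=[5,4,2,0,5,6](0) P2=[2,0,0,6,5,5](0)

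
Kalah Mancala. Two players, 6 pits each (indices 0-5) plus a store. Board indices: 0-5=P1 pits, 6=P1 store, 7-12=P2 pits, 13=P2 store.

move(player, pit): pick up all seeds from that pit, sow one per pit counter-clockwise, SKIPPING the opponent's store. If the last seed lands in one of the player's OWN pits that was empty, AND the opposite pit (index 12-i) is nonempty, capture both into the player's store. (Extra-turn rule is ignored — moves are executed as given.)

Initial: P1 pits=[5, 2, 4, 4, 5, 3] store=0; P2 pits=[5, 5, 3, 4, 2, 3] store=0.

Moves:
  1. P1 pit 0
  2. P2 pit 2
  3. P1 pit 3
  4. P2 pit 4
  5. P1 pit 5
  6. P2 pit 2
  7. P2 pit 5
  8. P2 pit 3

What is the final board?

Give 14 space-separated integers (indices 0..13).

Move 1: P1 pit0 -> P1=[0,3,5,5,6,4](0) P2=[5,5,3,4,2,3](0)
Move 2: P2 pit2 -> P1=[0,3,5,5,6,4](0) P2=[5,5,0,5,3,4](0)
Move 3: P1 pit3 -> P1=[0,3,5,0,7,5](1) P2=[6,6,0,5,3,4](0)
Move 4: P2 pit4 -> P1=[1,3,5,0,7,5](1) P2=[6,6,0,5,0,5](1)
Move 5: P1 pit5 -> P1=[1,3,5,0,7,0](2) P2=[7,7,1,6,0,5](1)
Move 6: P2 pit2 -> P1=[1,3,5,0,7,0](2) P2=[7,7,0,7,0,5](1)
Move 7: P2 pit5 -> P1=[2,4,6,1,7,0](2) P2=[7,7,0,7,0,0](2)
Move 8: P2 pit3 -> P1=[3,5,7,2,7,0](2) P2=[7,7,0,0,1,1](3)

Answer: 3 5 7 2 7 0 2 7 7 0 0 1 1 3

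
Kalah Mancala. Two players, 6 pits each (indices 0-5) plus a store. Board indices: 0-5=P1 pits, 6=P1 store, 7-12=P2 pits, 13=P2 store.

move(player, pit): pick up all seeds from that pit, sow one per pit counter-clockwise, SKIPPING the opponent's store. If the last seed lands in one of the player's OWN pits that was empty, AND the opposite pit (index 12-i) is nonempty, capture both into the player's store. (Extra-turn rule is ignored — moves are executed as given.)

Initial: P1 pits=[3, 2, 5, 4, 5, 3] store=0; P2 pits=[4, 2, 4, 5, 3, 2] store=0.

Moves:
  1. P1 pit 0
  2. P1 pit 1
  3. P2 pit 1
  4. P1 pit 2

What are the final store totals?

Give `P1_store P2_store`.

Move 1: P1 pit0 -> P1=[0,3,6,5,5,3](0) P2=[4,2,4,5,3,2](0)
Move 2: P1 pit1 -> P1=[0,0,7,6,6,3](0) P2=[4,2,4,5,3,2](0)
Move 3: P2 pit1 -> P1=[0,0,7,6,6,3](0) P2=[4,0,5,6,3,2](0)
Move 4: P1 pit2 -> P1=[0,0,0,7,7,4](1) P2=[5,1,6,6,3,2](0)

Answer: 1 0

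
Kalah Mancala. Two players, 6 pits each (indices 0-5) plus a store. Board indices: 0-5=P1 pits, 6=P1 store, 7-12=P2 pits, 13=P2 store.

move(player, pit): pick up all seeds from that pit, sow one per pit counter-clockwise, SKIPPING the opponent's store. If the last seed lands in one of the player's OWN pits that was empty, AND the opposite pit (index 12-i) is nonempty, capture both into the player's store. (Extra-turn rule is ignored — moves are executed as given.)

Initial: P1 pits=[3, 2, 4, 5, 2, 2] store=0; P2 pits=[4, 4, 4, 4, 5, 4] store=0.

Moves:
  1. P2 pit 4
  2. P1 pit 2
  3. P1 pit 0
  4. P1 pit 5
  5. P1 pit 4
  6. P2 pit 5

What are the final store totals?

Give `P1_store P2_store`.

Answer: 3 2

Derivation:
Move 1: P2 pit4 -> P1=[4,3,5,5,2,2](0) P2=[4,4,4,4,0,5](1)
Move 2: P1 pit2 -> P1=[4,3,0,6,3,3](1) P2=[5,4,4,4,0,5](1)
Move 3: P1 pit0 -> P1=[0,4,1,7,4,3](1) P2=[5,4,4,4,0,5](1)
Move 4: P1 pit5 -> P1=[0,4,1,7,4,0](2) P2=[6,5,4,4,0,5](1)
Move 5: P1 pit4 -> P1=[0,4,1,7,0,1](3) P2=[7,6,4,4,0,5](1)
Move 6: P2 pit5 -> P1=[1,5,2,8,0,1](3) P2=[7,6,4,4,0,0](2)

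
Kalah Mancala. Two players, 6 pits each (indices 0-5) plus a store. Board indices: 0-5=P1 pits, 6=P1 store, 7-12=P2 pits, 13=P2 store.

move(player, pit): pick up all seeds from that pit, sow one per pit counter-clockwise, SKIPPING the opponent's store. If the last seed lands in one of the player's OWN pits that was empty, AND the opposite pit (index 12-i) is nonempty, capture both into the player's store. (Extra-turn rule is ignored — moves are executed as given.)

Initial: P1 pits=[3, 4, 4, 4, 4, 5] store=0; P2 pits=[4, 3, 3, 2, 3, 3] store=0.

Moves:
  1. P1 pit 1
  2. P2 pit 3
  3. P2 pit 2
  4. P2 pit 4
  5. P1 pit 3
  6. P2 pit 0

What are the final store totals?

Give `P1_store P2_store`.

Move 1: P1 pit1 -> P1=[3,0,5,5,5,6](0) P2=[4,3,3,2,3,3](0)
Move 2: P2 pit3 -> P1=[3,0,5,5,5,6](0) P2=[4,3,3,0,4,4](0)
Move 3: P2 pit2 -> P1=[3,0,5,5,5,6](0) P2=[4,3,0,1,5,5](0)
Move 4: P2 pit4 -> P1=[4,1,6,5,5,6](0) P2=[4,3,0,1,0,6](1)
Move 5: P1 pit3 -> P1=[4,1,6,0,6,7](1) P2=[5,4,0,1,0,6](1)
Move 6: P2 pit0 -> P1=[4,1,6,0,6,7](1) P2=[0,5,1,2,1,7](1)

Answer: 1 1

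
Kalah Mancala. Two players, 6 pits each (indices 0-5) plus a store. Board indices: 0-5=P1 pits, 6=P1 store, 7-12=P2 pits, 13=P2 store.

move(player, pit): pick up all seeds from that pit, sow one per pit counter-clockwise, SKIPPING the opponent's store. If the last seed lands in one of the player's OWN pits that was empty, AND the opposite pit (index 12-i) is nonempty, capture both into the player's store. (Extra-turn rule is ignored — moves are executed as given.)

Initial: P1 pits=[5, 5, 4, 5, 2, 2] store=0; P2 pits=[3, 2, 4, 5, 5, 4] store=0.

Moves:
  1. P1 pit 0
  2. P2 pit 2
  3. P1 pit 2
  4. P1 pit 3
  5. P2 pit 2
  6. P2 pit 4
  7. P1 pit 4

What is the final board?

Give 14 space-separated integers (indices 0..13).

Answer: 1 7 1 1 0 6 3 6 4 1 8 0 6 2

Derivation:
Move 1: P1 pit0 -> P1=[0,6,5,6,3,3](0) P2=[3,2,4,5,5,4](0)
Move 2: P2 pit2 -> P1=[0,6,5,6,3,3](0) P2=[3,2,0,6,6,5](1)
Move 3: P1 pit2 -> P1=[0,6,0,7,4,4](1) P2=[4,2,0,6,6,5](1)
Move 4: P1 pit3 -> P1=[0,6,0,0,5,5](2) P2=[5,3,1,7,6,5](1)
Move 5: P2 pit2 -> P1=[0,6,0,0,5,5](2) P2=[5,3,0,8,6,5](1)
Move 6: P2 pit4 -> P1=[1,7,1,1,5,5](2) P2=[5,3,0,8,0,6](2)
Move 7: P1 pit4 -> P1=[1,7,1,1,0,6](3) P2=[6,4,1,8,0,6](2)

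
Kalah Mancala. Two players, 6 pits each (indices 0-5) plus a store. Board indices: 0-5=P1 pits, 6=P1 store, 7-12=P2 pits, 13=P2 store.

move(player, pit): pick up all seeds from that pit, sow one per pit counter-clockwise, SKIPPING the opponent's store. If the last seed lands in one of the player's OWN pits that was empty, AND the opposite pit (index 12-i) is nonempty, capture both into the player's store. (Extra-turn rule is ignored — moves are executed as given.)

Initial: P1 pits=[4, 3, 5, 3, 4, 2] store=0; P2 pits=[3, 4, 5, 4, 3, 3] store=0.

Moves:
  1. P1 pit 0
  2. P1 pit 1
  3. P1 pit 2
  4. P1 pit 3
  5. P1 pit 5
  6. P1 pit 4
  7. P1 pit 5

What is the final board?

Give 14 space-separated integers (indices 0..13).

Move 1: P1 pit0 -> P1=[0,4,6,4,5,2](0) P2=[3,4,5,4,3,3](0)
Move 2: P1 pit1 -> P1=[0,0,7,5,6,3](0) P2=[3,4,5,4,3,3](0)
Move 3: P1 pit2 -> P1=[0,0,0,6,7,4](1) P2=[4,5,6,4,3,3](0)
Move 4: P1 pit3 -> P1=[0,0,0,0,8,5](2) P2=[5,6,7,4,3,3](0)
Move 5: P1 pit5 -> P1=[0,0,0,0,8,0](3) P2=[6,7,8,5,3,3](0)
Move 6: P1 pit4 -> P1=[0,0,0,0,0,1](4) P2=[7,8,9,6,4,4](0)
Move 7: P1 pit5 -> P1=[0,0,0,0,0,0](5) P2=[7,8,9,6,4,4](0)

Answer: 0 0 0 0 0 0 5 7 8 9 6 4 4 0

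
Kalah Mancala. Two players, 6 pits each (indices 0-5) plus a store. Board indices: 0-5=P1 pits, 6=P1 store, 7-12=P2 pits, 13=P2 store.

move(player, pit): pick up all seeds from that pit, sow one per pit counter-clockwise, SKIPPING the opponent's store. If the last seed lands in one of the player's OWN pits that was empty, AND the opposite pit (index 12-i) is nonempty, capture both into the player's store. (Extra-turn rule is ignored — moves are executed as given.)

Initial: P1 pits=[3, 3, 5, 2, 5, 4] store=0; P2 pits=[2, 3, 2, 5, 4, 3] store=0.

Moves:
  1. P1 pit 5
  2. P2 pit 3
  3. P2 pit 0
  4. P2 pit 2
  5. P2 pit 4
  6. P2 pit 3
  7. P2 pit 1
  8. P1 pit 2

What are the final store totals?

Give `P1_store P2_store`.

Move 1: P1 pit5 -> P1=[3,3,5,2,5,0](1) P2=[3,4,3,5,4,3](0)
Move 2: P2 pit3 -> P1=[4,4,5,2,5,0](1) P2=[3,4,3,0,5,4](1)
Move 3: P2 pit0 -> P1=[4,4,0,2,5,0](1) P2=[0,5,4,0,5,4](7)
Move 4: P2 pit2 -> P1=[4,4,0,2,5,0](1) P2=[0,5,0,1,6,5](8)
Move 5: P2 pit4 -> P1=[5,5,1,3,5,0](1) P2=[0,5,0,1,0,6](9)
Move 6: P2 pit3 -> P1=[5,0,1,3,5,0](1) P2=[0,5,0,0,0,6](15)
Move 7: P2 pit1 -> P1=[5,0,1,3,5,0](1) P2=[0,0,1,1,1,7](16)
Move 8: P1 pit2 -> P1=[5,0,0,4,5,0](1) P2=[0,0,1,1,1,7](16)

Answer: 1 16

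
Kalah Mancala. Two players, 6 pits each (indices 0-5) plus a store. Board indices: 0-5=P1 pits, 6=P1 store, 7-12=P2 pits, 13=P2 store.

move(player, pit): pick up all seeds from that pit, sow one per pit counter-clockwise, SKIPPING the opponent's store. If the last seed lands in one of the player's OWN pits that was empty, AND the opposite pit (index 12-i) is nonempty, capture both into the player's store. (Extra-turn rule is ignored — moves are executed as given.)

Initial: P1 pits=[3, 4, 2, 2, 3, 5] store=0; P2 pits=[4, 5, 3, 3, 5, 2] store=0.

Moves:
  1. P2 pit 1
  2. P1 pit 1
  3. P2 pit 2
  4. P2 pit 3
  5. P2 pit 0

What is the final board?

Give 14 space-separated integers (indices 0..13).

Move 1: P2 pit1 -> P1=[3,4,2,2,3,5](0) P2=[4,0,4,4,6,3](1)
Move 2: P1 pit1 -> P1=[3,0,3,3,4,6](0) P2=[4,0,4,4,6,3](1)
Move 3: P2 pit2 -> P1=[3,0,3,3,4,6](0) P2=[4,0,0,5,7,4](2)
Move 4: P2 pit3 -> P1=[4,1,3,3,4,6](0) P2=[4,0,0,0,8,5](3)
Move 5: P2 pit0 -> P1=[4,1,3,3,4,6](0) P2=[0,1,1,1,9,5](3)

Answer: 4 1 3 3 4 6 0 0 1 1 1 9 5 3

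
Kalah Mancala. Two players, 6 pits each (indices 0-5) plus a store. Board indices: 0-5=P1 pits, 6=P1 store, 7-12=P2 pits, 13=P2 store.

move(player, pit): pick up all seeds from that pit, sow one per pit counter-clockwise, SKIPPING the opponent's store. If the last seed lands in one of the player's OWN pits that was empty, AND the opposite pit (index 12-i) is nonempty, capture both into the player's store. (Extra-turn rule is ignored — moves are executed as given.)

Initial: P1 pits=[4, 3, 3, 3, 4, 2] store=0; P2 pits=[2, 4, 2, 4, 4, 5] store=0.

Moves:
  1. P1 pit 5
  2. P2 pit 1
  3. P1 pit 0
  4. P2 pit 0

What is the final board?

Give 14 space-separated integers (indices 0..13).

Move 1: P1 pit5 -> P1=[4,3,3,3,4,0](1) P2=[3,4,2,4,4,5](0)
Move 2: P2 pit1 -> P1=[4,3,3,3,4,0](1) P2=[3,0,3,5,5,6](0)
Move 3: P1 pit0 -> P1=[0,4,4,4,5,0](1) P2=[3,0,3,5,5,6](0)
Move 4: P2 pit0 -> P1=[0,4,4,4,5,0](1) P2=[0,1,4,6,5,6](0)

Answer: 0 4 4 4 5 0 1 0 1 4 6 5 6 0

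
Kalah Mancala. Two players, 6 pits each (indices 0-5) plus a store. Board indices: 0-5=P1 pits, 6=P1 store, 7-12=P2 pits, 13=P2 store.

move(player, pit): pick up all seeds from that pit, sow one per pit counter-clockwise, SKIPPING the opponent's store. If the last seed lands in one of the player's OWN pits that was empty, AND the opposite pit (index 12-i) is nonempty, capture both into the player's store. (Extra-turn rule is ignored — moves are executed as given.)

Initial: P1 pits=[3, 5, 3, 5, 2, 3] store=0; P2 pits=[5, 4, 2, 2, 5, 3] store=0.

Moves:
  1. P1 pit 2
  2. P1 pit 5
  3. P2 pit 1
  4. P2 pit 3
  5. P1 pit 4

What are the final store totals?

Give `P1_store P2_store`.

Move 1: P1 pit2 -> P1=[3,5,0,6,3,4](0) P2=[5,4,2,2,5,3](0)
Move 2: P1 pit5 -> P1=[3,5,0,6,3,0](1) P2=[6,5,3,2,5,3](0)
Move 3: P2 pit1 -> P1=[3,5,0,6,3,0](1) P2=[6,0,4,3,6,4](1)
Move 4: P2 pit3 -> P1=[3,5,0,6,3,0](1) P2=[6,0,4,0,7,5](2)
Move 5: P1 pit4 -> P1=[3,5,0,6,0,1](2) P2=[7,0,4,0,7,5](2)

Answer: 2 2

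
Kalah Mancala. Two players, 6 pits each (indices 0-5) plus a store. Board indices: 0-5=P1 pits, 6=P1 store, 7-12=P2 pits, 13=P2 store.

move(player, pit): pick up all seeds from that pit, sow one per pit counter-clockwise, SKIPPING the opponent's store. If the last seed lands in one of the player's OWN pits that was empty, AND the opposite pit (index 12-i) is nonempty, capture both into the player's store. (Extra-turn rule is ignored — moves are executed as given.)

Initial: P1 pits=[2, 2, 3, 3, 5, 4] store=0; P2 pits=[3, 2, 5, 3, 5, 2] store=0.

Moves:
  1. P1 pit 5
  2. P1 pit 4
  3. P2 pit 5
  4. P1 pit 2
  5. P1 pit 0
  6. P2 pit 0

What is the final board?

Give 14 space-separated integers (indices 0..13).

Answer: 0 3 1 5 1 2 2 0 5 8 4 6 1 1

Derivation:
Move 1: P1 pit5 -> P1=[2,2,3,3,5,0](1) P2=[4,3,6,3,5,2](0)
Move 2: P1 pit4 -> P1=[2,2,3,3,0,1](2) P2=[5,4,7,3,5,2](0)
Move 3: P2 pit5 -> P1=[3,2,3,3,0,1](2) P2=[5,4,7,3,5,0](1)
Move 4: P1 pit2 -> P1=[3,2,0,4,1,2](2) P2=[5,4,7,3,5,0](1)
Move 5: P1 pit0 -> P1=[0,3,1,5,1,2](2) P2=[5,4,7,3,5,0](1)
Move 6: P2 pit0 -> P1=[0,3,1,5,1,2](2) P2=[0,5,8,4,6,1](1)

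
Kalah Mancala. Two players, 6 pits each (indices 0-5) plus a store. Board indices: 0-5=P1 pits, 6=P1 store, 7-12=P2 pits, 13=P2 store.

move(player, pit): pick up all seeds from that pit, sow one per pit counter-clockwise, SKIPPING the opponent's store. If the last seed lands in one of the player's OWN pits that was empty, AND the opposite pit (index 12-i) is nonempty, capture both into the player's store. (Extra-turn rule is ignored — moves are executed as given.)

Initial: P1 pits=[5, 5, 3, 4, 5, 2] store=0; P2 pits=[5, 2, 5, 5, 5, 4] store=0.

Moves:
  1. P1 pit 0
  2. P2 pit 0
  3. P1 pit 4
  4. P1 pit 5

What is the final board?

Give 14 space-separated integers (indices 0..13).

Move 1: P1 pit0 -> P1=[0,6,4,5,6,3](0) P2=[5,2,5,5,5,4](0)
Move 2: P2 pit0 -> P1=[0,6,4,5,6,3](0) P2=[0,3,6,6,6,5](0)
Move 3: P1 pit4 -> P1=[0,6,4,5,0,4](1) P2=[1,4,7,7,6,5](0)
Move 4: P1 pit5 -> P1=[0,6,4,5,0,0](2) P2=[2,5,8,7,6,5](0)

Answer: 0 6 4 5 0 0 2 2 5 8 7 6 5 0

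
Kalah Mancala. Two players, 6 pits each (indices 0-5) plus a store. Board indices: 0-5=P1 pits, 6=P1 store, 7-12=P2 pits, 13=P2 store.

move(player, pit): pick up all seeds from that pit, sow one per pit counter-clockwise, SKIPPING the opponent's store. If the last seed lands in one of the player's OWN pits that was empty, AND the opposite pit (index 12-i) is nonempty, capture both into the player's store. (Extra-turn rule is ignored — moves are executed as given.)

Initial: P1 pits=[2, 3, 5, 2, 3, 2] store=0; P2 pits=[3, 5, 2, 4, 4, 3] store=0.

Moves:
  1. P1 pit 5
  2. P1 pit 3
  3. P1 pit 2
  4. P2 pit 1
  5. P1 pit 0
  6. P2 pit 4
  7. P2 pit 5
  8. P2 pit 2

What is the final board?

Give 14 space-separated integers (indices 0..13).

Move 1: P1 pit5 -> P1=[2,3,5,2,3,0](1) P2=[4,5,2,4,4,3](0)
Move 2: P1 pit3 -> P1=[2,3,5,0,4,0](6) P2=[0,5,2,4,4,3](0)
Move 3: P1 pit2 -> P1=[2,3,0,1,5,1](7) P2=[1,5,2,4,4,3](0)
Move 4: P2 pit1 -> P1=[2,3,0,1,5,1](7) P2=[1,0,3,5,5,4](1)
Move 5: P1 pit0 -> P1=[0,4,0,1,5,1](13) P2=[1,0,3,0,5,4](1)
Move 6: P2 pit4 -> P1=[1,5,1,1,5,1](13) P2=[1,0,3,0,0,5](2)
Move 7: P2 pit5 -> P1=[2,6,2,2,5,1](13) P2=[1,0,3,0,0,0](3)
Move 8: P2 pit2 -> P1=[0,6,2,2,5,1](13) P2=[1,0,0,1,1,0](6)

Answer: 0 6 2 2 5 1 13 1 0 0 1 1 0 6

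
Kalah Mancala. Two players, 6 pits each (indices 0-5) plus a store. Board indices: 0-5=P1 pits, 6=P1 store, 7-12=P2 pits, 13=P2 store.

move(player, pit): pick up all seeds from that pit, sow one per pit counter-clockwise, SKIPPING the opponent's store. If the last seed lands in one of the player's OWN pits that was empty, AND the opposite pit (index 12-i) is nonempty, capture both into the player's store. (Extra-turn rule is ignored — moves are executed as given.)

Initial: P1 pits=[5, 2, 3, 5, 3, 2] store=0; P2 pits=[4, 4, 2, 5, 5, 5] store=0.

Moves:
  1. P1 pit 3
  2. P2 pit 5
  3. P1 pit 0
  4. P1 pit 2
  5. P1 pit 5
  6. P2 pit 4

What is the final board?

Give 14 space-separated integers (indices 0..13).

Answer: 1 5 1 3 6 0 4 7 6 3 6 0 1 2

Derivation:
Move 1: P1 pit3 -> P1=[5,2,3,0,4,3](1) P2=[5,5,2,5,5,5](0)
Move 2: P2 pit5 -> P1=[6,3,4,1,4,3](1) P2=[5,5,2,5,5,0](1)
Move 3: P1 pit0 -> P1=[0,4,5,2,5,4](2) P2=[5,5,2,5,5,0](1)
Move 4: P1 pit2 -> P1=[0,4,0,3,6,5](3) P2=[6,5,2,5,5,0](1)
Move 5: P1 pit5 -> P1=[0,4,0,3,6,0](4) P2=[7,6,3,6,5,0](1)
Move 6: P2 pit4 -> P1=[1,5,1,3,6,0](4) P2=[7,6,3,6,0,1](2)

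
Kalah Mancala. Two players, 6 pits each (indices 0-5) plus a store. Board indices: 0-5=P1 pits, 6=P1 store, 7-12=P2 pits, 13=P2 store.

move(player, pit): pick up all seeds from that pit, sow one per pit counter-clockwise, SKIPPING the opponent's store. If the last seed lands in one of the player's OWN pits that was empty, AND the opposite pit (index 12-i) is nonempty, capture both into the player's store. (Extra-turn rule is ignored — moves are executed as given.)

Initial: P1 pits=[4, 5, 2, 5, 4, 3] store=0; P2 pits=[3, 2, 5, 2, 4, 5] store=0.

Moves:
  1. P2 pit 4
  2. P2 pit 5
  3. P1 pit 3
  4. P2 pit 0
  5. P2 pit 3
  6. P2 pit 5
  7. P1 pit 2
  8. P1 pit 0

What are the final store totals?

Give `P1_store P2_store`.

Answer: 2 12

Derivation:
Move 1: P2 pit4 -> P1=[5,6,2,5,4,3](0) P2=[3,2,5,2,0,6](1)
Move 2: P2 pit5 -> P1=[6,7,3,6,5,3](0) P2=[3,2,5,2,0,0](2)
Move 3: P1 pit3 -> P1=[6,7,3,0,6,4](1) P2=[4,3,6,2,0,0](2)
Move 4: P2 pit0 -> P1=[6,0,3,0,6,4](1) P2=[0,4,7,3,0,0](10)
Move 5: P2 pit3 -> P1=[6,0,3,0,6,4](1) P2=[0,4,7,0,1,1](11)
Move 6: P2 pit5 -> P1=[6,0,3,0,6,4](1) P2=[0,4,7,0,1,0](12)
Move 7: P1 pit2 -> P1=[6,0,0,1,7,5](1) P2=[0,4,7,0,1,0](12)
Move 8: P1 pit0 -> P1=[0,1,1,2,8,6](2) P2=[0,4,7,0,1,0](12)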